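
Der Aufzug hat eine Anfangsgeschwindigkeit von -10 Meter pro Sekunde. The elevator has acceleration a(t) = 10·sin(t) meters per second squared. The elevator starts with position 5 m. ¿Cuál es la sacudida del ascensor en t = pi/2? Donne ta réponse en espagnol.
Debemos derivar nuestra ecuación de la aceleración a(t) = 10·sin(t) 1 vez. Tomando d/dt de a(t), encontramos j(t) = 10·cos(t). Usando j(t) = 10·cos(t) y sustituyendo t = pi/2, encontramos j = 0.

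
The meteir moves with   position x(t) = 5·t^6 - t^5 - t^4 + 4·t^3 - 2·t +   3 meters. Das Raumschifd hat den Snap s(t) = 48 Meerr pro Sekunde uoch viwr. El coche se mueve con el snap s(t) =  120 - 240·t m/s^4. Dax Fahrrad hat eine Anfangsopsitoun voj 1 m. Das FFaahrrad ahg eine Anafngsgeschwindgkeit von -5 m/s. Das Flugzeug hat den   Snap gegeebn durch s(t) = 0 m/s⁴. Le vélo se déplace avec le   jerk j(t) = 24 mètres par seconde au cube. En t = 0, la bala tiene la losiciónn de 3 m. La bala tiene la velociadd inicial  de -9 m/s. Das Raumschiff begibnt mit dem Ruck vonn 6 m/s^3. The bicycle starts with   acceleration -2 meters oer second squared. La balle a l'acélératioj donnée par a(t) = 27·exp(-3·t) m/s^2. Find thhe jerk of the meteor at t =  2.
Starting from position x(t) = 5·t^6 - t^5 - t^4 + 4·t^3 - 2·t + 3, we take 3 derivatives. Taking d/dt of x(t), we find v(t) = 30·t^5 - 5·t^4 - 4·t^3 + 12·t^2 - 2. Taking d/dt of v(t), we find a(t) = 150·t^4 - 20·t^3 - 12·t^2 + 24·t. Differentiating acceleration, we get jerk: j(t) = 600·t^3 - 60·t^2 - 24·t + 24. We have jerk j(t) = 600·t^3 - 60·t^2 - 24·t + 24. Substituting t = 2: j(2) = 4536.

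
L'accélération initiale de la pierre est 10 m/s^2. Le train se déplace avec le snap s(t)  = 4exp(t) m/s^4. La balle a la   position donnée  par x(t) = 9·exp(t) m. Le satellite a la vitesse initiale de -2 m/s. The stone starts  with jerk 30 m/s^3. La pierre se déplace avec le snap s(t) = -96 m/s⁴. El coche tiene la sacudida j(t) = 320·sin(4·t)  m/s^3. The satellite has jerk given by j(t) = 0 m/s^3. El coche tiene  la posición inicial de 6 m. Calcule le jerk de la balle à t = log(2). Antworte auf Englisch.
Starting from position x(t) = 9·exp(t), we take 3 derivatives. The derivative of position gives velocity: v(t) = 9·exp(t). Taking d/dt of v(t), we find a(t) = 9·exp(t). Taking d/dt of a(t), we find j(t) = 9·exp(t). From the given jerk equation j(t) = 9·exp(t), we substitute t = log(2) to get j = 18.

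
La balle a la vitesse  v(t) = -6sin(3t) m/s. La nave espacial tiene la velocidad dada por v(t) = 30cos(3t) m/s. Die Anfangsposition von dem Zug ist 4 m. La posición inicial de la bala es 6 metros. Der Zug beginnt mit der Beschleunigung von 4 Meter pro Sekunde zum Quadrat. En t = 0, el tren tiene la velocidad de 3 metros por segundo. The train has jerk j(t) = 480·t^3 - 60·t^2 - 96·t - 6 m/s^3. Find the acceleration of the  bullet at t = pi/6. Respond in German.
Um dies zu lösen, müssen wir 1 Ableitung unserer Gleichung für die Geschwindigkeit v(t) = -6·sin(3·t) nehmen. Durch Ableiten von der Geschwindigkeit erhalten wir die Beschleunigung: a(t) = -18·cos(3·t). Mit a(t) = -18·cos(3·t) und Einsetzen von t = pi/6, finden wir a = 0.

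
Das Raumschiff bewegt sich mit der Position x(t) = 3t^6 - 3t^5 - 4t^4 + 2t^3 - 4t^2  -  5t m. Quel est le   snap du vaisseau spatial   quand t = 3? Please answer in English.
Starting from position x(t) = 3·t^6 - 3·t^5 - 4·t^4 + 2·t^3 - 4·t^2 - 5·t, we take 4 derivatives. The derivative of position gives velocity: v(t) = 18·t^5 - 15·t^4 - 16·t^3 + 6·t^2 - 8·t - 5. Taking d/dt of v(t), we find a(t) = 90·t^4 - 60·t^3 - 48·t^2 + 12·t - 8. Differentiating acceleration, we get jerk: j(t) = 360·t^3 - 180·t^2 - 96·t + 12. Differentiating jerk, we get snap: s(t) = 1080·t^2 - 360·t - 96. We have snap s(t) = 1080·t^2 - 360·t - 96. Substituting t = 3: s(3) = 8544.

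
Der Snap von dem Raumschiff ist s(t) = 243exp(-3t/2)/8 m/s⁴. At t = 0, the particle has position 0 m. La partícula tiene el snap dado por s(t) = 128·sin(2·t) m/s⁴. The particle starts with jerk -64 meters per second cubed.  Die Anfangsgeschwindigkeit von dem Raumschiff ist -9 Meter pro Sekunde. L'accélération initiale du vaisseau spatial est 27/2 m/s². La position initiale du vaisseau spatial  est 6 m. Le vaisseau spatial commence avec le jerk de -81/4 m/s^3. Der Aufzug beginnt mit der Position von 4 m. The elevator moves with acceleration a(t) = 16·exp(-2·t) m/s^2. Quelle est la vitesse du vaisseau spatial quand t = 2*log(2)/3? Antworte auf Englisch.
We need to integrate our snap equation s(t) = 243·exp(-3·t/2)/8 3 times. The antiderivative of snap is jerk. Using j(0) = -81/4, we get j(t) = -81·exp(-3·t/2)/4. The integral of jerk is acceleration. Using a(0) = 27/2, we get a(t) = 27·exp(-3·t/2)/2. The antiderivative of acceleration is velocity. Using v(0) = -9, we get v(t) = -9·exp(-3·t/2). Using v(t) = -9·exp(-3·t/2) and substituting t = 2*log(2)/3, we find v = -9/2.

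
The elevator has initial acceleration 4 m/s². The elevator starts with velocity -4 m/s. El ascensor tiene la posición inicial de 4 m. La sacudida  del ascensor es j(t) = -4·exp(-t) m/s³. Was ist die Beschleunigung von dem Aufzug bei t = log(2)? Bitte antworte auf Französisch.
En partant du jerk j(t) = -4·exp(-t), nous prenons 1 intégrale. En prenant ∫j(t)dt et en appliquant a(0) = 4, nous trouvons a(t) = 4·exp(-t). En utilisant a(t) = 4·exp(-t) et en substituant t = log(2), nous trouvons a = 2.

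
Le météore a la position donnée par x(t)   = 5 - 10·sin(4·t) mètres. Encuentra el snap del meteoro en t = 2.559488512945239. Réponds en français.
En partant de la position x(t) = 5 - 10·sin(4·t), nous prenons 4 dérivées. En prenant d/dt de x(t), nous trouvons v(t) = -40·cos(4·t). En prenant d/dt de v(t), nous trouvons a(t) = 160·sin(4·t). En dérivant l'accélération, nous obtenons le jerk: j(t) = 640·cos(4·t). En dérivant le jerk, nous obtenons le snap: s(t) = -2560·sin(4·t). Nous avons le snap s(t) = -2560·sin(4·t). En substituant t = 2.559488512945239: s(2.559488512945239) = 1859.77197394885.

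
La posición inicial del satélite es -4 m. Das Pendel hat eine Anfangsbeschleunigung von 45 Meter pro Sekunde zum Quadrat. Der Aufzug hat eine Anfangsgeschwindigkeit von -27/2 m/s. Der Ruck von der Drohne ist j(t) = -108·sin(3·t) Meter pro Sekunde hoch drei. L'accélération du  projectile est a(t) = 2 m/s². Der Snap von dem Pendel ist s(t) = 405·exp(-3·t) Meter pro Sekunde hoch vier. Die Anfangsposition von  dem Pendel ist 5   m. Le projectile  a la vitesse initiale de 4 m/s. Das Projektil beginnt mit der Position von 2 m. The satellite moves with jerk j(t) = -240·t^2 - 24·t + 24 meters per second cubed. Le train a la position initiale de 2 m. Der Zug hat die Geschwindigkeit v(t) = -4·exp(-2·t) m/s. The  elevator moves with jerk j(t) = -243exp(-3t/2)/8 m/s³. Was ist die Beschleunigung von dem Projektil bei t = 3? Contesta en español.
Tenemos la aceleración a(t) = 2. Sustituyendo t = 3: a(3) = 2.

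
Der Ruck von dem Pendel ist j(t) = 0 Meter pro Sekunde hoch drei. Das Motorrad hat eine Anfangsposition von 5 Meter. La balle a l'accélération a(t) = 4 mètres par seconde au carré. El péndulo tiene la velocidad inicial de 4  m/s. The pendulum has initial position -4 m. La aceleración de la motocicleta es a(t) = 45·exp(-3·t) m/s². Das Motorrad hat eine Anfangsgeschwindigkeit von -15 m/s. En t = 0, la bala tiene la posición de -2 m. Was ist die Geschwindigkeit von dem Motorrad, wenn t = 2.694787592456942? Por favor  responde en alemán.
Um dies zu lösen, müssen wir 1 Integral unserer Gleichung für die Beschleunigung a(t) = 45·exp(-3·t) finden. Das Integral von der Beschleunigung, mit v(0) = -15, ergibt die Geschwindigkeit: v(t) = -15·exp(-3·t). Mit v(t) = -15·exp(-3·t) und Einsetzen von t = 2.694787592456942, finden wir v = -0.00462484428696105.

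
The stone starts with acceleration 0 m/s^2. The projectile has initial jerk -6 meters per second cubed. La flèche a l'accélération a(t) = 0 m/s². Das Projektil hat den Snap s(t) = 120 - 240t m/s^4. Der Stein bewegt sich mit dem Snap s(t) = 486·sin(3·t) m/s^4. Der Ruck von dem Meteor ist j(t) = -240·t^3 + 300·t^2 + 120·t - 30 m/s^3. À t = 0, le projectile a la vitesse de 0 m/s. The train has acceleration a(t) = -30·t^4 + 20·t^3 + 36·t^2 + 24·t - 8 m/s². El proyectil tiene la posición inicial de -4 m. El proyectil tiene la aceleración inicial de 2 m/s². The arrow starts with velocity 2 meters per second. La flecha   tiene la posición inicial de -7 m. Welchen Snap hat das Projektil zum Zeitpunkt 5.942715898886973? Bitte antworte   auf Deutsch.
Mit s(t) = 120 - 240·t und Einsetzen von t = 5.942715898886973, finden wir s = -1306.25181573287.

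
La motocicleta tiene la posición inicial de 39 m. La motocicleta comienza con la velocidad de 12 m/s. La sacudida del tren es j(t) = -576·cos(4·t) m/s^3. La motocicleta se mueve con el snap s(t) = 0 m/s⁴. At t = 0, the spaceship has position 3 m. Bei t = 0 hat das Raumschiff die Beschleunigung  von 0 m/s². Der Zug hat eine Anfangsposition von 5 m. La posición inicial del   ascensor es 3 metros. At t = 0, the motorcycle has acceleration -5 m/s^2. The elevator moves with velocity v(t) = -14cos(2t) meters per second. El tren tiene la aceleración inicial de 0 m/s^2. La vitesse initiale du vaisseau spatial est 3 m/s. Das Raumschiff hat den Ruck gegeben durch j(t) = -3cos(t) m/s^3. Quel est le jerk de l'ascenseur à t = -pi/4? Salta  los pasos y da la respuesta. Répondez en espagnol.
La sacudida en t = -pi/4 es j = 0.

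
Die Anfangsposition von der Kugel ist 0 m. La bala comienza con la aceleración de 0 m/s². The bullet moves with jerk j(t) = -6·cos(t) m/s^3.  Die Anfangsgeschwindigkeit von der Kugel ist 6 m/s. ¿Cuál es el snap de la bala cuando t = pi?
Para resolver esto, necesitamos tomar 1 derivada de nuestra ecuación de la sacudida j(t) = -6·cos(t). Tomando d/dt de j(t), encontramos s(t) = 6·sin(t). De la ecuación del snap s(t) = 6·sin(t), sustituimos t = pi para obtener s = 0.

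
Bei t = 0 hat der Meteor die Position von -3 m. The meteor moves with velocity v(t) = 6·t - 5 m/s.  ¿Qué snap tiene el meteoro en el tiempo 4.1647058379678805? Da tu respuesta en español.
Debemos derivar nuestra ecuación de la velocidad v(t) = 6·t - 5 3 veces. La derivada de la velocidad da la aceleración: a(t) = 6. Tomando d/dt de a(t), encontramos j(t) = 0. La derivada de la sacudida da el snap: s(t) = 0. Usando s(t) = 0 y sustituyendo t = 4.1647058379678805, encontramos s = 0.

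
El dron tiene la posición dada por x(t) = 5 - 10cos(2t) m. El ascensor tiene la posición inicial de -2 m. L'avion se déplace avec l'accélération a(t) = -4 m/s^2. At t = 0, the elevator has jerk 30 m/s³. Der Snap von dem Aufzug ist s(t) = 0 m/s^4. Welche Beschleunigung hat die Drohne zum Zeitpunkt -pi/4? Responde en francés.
Pour résoudre ceci, nous devons prendre 2 dérivées de notre équation de la position x(t) = 5 - 10·cos(2·t). En dérivant la position, nous obtenons la vitesse: v(t) = 20·sin(2·t). La dérivée de la vitesse donne l'accélération: a(t) = 40·cos(2·t). De l'équation de l'accélération a(t) = 40·cos(2·t), nous substituons t = -pi/4 pour obtenir a = 0.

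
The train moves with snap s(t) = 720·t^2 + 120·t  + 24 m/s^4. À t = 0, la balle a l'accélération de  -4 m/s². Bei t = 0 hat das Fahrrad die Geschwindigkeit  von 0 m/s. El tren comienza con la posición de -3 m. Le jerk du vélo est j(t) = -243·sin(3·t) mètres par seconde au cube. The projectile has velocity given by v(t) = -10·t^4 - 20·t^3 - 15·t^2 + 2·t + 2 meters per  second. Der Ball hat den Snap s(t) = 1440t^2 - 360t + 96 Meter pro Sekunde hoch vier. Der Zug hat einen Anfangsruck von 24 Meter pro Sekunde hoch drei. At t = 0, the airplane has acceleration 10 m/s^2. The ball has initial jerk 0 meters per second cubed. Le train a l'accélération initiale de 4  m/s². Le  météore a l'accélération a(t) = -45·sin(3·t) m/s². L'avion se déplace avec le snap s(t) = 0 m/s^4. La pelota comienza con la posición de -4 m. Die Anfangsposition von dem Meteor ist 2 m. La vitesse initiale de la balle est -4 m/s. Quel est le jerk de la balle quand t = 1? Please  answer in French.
Nous devons trouver la primitive de notre équation du snap s(t) = 1440·t^2 - 360·t + 96 1 fois. La primitive du snap est le jerk. En utilisant j(0) = 0, nous obtenons j(t) = 12·t·(40·t^2 - 15·t + 8). Nous avons le jerk j(t) = 12·t·(40·t^2 - 15·t + 8). En substituant t = 1: j(1) = 396.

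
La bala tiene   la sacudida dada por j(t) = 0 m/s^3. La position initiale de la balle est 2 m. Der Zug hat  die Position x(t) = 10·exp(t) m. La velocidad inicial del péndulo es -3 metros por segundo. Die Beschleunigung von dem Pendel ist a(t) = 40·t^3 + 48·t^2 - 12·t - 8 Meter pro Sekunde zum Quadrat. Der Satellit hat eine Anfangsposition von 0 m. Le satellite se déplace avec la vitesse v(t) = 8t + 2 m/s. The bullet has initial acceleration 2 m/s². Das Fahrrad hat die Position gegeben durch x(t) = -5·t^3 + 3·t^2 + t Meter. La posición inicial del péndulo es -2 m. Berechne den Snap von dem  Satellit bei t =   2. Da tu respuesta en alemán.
Um dies zu lösen, müssen wir 3 Ableitungen unserer Gleichung für die Geschwindigkeit v(t) = 8·t + 2 nehmen. Die Ableitung von der Geschwindigkeit ergibt die Beschleunigung: a(t) = 8. Die Ableitung von der Beschleunigung ergibt den Ruck: j(t) = 0. Durch Ableiten von dem Ruck erhalten wir den Snap: s(t) = 0. Mit s(t) = 0 und Einsetzen von t = 2, finden wir s = 0.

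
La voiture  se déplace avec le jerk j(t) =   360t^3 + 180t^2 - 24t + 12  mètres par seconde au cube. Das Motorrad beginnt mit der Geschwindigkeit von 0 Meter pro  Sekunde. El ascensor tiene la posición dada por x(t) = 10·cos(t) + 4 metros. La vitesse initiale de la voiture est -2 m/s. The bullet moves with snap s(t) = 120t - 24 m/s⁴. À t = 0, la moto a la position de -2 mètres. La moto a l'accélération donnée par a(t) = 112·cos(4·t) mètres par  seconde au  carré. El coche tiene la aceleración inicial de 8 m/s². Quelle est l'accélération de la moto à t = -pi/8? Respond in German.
Mit a(t) = 112·cos(4·t) und Einsetzen von t = -pi/8, finden wir a = 0.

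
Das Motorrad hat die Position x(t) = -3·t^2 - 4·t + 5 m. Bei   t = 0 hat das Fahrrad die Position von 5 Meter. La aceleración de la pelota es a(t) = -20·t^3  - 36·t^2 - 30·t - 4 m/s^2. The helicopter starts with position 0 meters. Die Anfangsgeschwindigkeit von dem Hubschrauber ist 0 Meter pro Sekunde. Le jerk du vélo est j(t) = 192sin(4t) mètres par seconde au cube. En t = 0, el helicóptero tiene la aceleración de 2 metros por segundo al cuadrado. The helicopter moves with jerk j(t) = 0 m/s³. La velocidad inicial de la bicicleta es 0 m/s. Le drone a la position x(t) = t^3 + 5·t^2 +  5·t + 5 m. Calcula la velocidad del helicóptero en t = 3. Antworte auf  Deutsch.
Wir müssen das Integral unserer Gleichung für den Ruck j(t) = 0 2-mal finden. Das Integral von dem Ruck, mit a(0) = 2, ergibt die Beschleunigung: a(t) = 2. Mit ∫a(t)dt und Anwendung von v(0) = 0, finden wir v(t) = 2·t. Wir haben die Geschwindigkeit v(t) = 2·t. Durch Einsetzen von t = 3: v(3) = 6.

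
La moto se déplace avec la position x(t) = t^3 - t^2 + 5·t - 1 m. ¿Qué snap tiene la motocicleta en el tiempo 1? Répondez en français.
Pour résoudre ceci, nous devons prendre 4 dérivées de notre équation de la position x(t) = t^3 - t^2 + 5·t - 1. La dérivée de la position donne la vitesse: v(t) = 3·t^2 - 2·t + 5. La dérivée de la vitesse donne l'accélération: a(t) = 6·t - 2. La dérivée de l'accélération donne le jerk: j(t) = 6. En dérivant le jerk, nous obtenons le snap: s(t) = 0. Nous avons le snap s(t) = 0. En substituant t = 1: s(1) = 0.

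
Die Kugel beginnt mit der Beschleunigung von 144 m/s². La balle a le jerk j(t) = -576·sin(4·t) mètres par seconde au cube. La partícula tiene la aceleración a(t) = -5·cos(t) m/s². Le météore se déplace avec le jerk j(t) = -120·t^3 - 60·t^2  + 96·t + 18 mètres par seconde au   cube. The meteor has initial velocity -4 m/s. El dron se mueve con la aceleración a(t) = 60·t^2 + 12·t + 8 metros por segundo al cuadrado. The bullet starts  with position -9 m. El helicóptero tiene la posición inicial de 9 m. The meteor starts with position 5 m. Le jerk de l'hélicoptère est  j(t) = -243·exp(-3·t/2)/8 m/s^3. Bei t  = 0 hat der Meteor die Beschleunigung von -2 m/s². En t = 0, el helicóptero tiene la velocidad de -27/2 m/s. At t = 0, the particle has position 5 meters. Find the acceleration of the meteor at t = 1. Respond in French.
En partant du jerk j(t) = -120·t^3 - 60·t^2 + 96·t + 18, nous prenons 1 intégrale. En intégrant le jerk et en utilisant la condition initiale a(0) = -2, nous obtenons a(t) = -30·t^4 - 20·t^3 + 48·t^2 + 18·t - 2. Nous avons l'accélération a(t) = -30·t^4 - 20·t^3 + 48·t^2 + 18·t - 2. En substituant t = 1: a(1) = 14.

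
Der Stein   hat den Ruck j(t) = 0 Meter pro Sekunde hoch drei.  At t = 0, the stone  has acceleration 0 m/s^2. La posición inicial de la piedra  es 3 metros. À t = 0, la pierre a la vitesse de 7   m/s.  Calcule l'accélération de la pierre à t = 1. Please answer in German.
Wir müssen unsere Gleichung für den Ruck j(t) = 0 1-mal integrieren. Das Integral von dem Ruck, mit a(0) = 0, ergibt die Beschleunigung: a(t) = 0. Wir haben die Beschleunigung a(t) = 0. Durch Einsetzen von t = 1: a(1) = 0.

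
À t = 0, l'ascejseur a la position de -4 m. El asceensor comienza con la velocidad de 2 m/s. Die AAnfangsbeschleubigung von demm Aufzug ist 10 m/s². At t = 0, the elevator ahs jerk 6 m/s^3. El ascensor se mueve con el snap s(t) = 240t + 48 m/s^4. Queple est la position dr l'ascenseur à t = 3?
Nous devons trouver la primitive de notre équation du snap s(t) = 240·t + 48 4 fois. La primitive du snap, avec j(0) = 6, donne le jerk: j(t) = 120·t^2 + 48·t + 6. La primitive du jerk, avec a(0) = 10, donne l'accélération: a(t) = 40·t^3 + 24·t^2 + 6·t + 10. La primitive de l'accélération, avec v(0) = 2, donne la vitesse: v(t) = 10·t^4 + 8·t^3 + 3·t^2 + 10·t + 2. La primitive de la vitesse est la position. En utilisant x(0) = -4, nous obtenons x(t) = 2·t^5 + 2·t^4 + t^3 + 5·t^2 + 2·t - 4. Nous avons la position x(t) = 2·t^5 + 2·t^4 + t^3 + 5·t^2 + 2·t - 4. En substituant t = 3: x(3) = 722.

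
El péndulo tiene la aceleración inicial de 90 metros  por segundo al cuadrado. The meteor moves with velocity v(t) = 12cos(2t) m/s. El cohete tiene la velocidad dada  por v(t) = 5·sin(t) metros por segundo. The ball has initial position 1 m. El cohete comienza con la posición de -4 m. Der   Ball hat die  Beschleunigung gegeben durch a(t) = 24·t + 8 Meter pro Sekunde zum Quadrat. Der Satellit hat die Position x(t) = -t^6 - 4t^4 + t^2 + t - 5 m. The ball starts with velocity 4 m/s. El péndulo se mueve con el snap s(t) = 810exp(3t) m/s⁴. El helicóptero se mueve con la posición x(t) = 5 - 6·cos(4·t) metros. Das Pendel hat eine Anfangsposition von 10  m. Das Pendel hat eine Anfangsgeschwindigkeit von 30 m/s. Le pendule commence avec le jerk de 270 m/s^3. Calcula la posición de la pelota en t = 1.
Debemos encontrar la integral de nuestra ecuación de la aceleración a(t) = 24·t + 8 2 veces. Integrando la aceleración y usando la condición inicial v(0) = 4, obtenemos v(t) = 12·t^2 + 8·t + 4. Integrando la velocidad y usando la condición inicial x(0) = 1, obtenemos x(t) = 4·t^3 + 4·t^2 + 4·t + 1. Tenemos la posición x(t) = 4·t^3 + 4·t^2 + 4·t + 1. Sustituyendo t = 1: x(1) = 13.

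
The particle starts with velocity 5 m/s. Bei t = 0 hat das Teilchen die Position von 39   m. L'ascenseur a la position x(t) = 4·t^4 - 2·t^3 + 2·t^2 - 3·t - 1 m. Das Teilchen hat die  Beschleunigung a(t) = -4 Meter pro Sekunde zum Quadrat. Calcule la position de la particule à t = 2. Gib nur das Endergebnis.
À t = 2, x = 41.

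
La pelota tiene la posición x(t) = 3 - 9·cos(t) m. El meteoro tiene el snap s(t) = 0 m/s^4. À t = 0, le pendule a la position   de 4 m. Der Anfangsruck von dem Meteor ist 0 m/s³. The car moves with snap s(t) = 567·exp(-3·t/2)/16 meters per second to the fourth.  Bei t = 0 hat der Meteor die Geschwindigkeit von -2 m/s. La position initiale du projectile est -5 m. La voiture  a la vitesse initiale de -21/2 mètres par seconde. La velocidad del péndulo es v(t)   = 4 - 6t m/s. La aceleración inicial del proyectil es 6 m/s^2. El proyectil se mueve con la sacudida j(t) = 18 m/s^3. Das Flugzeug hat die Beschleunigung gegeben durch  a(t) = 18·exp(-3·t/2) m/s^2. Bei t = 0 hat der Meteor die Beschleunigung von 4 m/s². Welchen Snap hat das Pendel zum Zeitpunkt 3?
Wir müssen unsere Gleichung für die Geschwindigkeit v(t) = 4 - 6·t 3-mal ableiten. Mit d/dt von v(t) finden wir a(t) = -6. Mit d/dt von a(t) finden wir j(t) = 0. Mit d/dt von j(t) finden wir s(t) = 0. Aus der Gleichung für den Snap s(t) = 0, setzen wir t = 3 ein und erhalten s = 0.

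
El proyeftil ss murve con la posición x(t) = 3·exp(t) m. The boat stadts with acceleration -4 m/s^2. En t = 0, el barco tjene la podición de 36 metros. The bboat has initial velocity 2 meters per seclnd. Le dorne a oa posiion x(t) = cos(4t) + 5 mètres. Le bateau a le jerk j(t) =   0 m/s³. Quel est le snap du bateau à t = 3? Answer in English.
We must differentiate our jerk equation j(t) = 0 1 time. The derivative of jerk gives snap: s(t) = 0. Using s(t) = 0 and substituting t = 3, we find s = 0.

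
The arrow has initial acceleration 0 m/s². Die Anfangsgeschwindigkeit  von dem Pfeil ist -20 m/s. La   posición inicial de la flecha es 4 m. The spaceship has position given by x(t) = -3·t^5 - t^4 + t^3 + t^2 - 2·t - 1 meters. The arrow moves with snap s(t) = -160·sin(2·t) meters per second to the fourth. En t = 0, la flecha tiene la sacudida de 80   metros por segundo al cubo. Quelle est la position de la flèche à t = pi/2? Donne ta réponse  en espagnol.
Debemos encontrar la integral de nuestra ecuación del snap s(t) = -160·sin(2·t) 4 veces. Tomando ∫s(t)dt y aplicando j(0) = 80, encontramos j(t) = 80·cos(2·t). La antiderivada de la sacudida es la aceleración. Usando a(0) = 0, obtenemos a(t) = 40·sin(2·t). Integrando la aceleración y usando la condición inicial v(0) = -20, obtenemos v(t) = -20·cos(2·t). Tomando ∫v(t)dt y aplicando x(0) = 4, encontramos x(t) = 4 - 10·sin(2·t). De la ecuación de la posición x(t) = 4 - 10·sin(2·t), sustituimos t = pi/2 para obtener x = 4.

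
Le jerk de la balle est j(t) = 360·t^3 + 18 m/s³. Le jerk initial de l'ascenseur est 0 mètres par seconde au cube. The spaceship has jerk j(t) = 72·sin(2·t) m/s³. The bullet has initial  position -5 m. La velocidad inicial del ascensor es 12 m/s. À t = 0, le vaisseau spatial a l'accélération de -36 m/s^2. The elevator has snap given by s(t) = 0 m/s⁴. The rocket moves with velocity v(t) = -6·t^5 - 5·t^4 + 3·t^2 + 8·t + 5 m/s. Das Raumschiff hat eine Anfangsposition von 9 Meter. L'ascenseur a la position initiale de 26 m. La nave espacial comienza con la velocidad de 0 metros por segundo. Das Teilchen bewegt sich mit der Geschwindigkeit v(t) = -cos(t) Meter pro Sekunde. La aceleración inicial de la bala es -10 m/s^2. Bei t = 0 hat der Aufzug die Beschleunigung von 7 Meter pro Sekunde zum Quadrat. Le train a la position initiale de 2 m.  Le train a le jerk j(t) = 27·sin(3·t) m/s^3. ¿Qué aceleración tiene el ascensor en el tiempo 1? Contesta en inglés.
To solve this, we need to take 2 antiderivatives of our snap equation s(t) = 0. Taking ∫s(t)dt and applying j(0) = 0, we find j(t) = 0. Integrating jerk and using the initial condition a(0) = 7, we get a(t) = 7. From the given acceleration equation a(t) = 7, we substitute t = 1 to get a = 7.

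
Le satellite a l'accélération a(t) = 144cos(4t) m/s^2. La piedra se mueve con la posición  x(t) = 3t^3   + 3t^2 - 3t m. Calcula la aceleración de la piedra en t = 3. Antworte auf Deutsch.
Wir müssen unsere Gleichung für die Position x(t) = 3·t^3 + 3·t^2 - 3·t 2-mal ableiten. Die Ableitung von der Position ergibt die Geschwindigkeit: v(t) = 9·t^2 + 6·t - 3. Durch Ableiten von der Geschwindigkeit erhalten wir die Beschleunigung: a(t) = 18·t + 6. Wir haben die Beschleunigung a(t) = 18·t + 6. Durch Einsetzen von t = 3: a(3) = 60.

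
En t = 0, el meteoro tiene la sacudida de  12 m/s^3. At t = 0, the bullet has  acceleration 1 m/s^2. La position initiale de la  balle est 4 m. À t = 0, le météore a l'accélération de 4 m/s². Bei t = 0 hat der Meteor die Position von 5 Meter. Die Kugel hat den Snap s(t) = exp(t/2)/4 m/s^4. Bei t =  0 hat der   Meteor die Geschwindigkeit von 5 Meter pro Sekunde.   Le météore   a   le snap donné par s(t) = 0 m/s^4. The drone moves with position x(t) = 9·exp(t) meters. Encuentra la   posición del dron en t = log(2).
Tenemos la posición x(t) = 9·exp(t). Sustituyendo t = log(2): x(log(2)) = 18.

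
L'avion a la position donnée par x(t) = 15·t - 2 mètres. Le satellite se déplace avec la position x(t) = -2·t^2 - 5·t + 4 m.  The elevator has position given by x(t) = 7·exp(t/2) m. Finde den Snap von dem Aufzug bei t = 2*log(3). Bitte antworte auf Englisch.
To solve this, we need to take 4 derivatives of our position equation x(t) = 7·exp(t/2). Taking d/dt of x(t), we find v(t) = 7·exp(t/2)/2. The derivative of velocity gives acceleration: a(t) = 7·exp(t/2)/4. Differentiating acceleration, we get jerk: j(t) = 7·exp(t/2)/8. Taking d/dt of j(t), we find s(t) = 7·exp(t/2)/16. Using s(t) = 7·exp(t/2)/16 and substituting t = 2*log(3), we find s = 21/16.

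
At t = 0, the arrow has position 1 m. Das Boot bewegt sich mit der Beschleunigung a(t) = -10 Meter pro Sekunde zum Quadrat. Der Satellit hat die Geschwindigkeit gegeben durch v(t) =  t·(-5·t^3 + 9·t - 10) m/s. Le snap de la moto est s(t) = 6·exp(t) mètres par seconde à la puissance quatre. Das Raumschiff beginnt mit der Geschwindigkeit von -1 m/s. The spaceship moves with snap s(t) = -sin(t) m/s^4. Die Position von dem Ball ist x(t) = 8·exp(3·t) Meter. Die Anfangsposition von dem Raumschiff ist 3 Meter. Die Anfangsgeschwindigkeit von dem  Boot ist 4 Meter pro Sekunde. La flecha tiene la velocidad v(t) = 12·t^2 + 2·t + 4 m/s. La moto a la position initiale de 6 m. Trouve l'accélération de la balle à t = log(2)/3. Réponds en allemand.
Wir müssen unsere Gleichung für die Position x(t) = 8·exp(3·t) 2-mal ableiten. Die Ableitung von der Position ergibt die Geschwindigkeit: v(t) = 24·exp(3·t). Die Ableitung von der Geschwindigkeit ergibt die Beschleunigung: a(t) = 72·exp(3·t). Aus der Gleichung für die Beschleunigung a(t) = 72·exp(3·t), setzen wir t = log(2)/3 ein und erhalten a = 144.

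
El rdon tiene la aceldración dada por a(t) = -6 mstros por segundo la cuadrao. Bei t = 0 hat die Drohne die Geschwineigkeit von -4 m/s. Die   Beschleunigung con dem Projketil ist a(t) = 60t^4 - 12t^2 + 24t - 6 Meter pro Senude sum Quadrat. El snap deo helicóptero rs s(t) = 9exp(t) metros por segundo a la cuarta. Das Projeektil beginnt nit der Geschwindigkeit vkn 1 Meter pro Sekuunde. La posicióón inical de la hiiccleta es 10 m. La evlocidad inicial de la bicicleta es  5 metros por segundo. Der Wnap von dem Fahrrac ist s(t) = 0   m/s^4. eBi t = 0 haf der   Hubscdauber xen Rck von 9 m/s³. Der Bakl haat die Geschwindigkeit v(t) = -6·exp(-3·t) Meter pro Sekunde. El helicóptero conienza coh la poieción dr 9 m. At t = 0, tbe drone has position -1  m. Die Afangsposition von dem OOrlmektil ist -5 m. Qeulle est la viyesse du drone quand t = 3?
Pour résoudre ceci, nous devons prendre 1 intégrale de notre équation de l'accélération a(t) = -6. En prenant ∫a(t)dt et en appliquant v(0) = -4, nous trouvons v(t) = -6·t - 4. De l'équation de la vitesse v(t) = -6·t - 4, nous substituons t = 3 pour obtenir v = -22.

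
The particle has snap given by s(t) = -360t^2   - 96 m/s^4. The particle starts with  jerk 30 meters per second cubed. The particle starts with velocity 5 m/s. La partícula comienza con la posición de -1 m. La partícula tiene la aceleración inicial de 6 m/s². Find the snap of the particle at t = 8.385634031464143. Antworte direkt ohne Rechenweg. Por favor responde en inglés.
The answer is -25410.7889194738.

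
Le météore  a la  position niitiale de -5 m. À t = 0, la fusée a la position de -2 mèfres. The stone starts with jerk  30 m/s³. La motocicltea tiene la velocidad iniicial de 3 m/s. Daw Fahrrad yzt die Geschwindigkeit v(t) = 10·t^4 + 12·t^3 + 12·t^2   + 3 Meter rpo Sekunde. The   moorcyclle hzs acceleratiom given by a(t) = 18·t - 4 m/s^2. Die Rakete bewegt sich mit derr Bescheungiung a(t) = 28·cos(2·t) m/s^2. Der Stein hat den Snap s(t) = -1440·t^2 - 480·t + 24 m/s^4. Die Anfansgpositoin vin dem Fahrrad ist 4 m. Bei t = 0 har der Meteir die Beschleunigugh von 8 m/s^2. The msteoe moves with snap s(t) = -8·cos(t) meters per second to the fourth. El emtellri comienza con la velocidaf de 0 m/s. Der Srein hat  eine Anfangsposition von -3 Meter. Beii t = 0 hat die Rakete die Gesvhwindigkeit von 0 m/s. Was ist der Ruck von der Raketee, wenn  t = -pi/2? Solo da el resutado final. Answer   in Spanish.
La sacudida en t = -pi/2 es j = 0.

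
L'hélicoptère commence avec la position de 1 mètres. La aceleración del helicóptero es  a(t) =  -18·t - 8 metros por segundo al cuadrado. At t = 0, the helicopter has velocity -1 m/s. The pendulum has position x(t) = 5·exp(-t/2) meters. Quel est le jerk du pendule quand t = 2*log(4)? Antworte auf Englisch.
To solve this, we need to take 3 derivatives of our position equation x(t) = 5·exp(-t/2). Taking d/dt of x(t), we find v(t) = -5·exp(-t/2)/2. Taking d/dt of v(t), we find a(t) = 5·exp(-t/2)/4. Taking d/dt of a(t), we find j(t) = -5·exp(-t/2)/8. We have jerk j(t) = -5·exp(-t/2)/8. Substituting t = 2*log(4): j(2*log(4)) = -5/32.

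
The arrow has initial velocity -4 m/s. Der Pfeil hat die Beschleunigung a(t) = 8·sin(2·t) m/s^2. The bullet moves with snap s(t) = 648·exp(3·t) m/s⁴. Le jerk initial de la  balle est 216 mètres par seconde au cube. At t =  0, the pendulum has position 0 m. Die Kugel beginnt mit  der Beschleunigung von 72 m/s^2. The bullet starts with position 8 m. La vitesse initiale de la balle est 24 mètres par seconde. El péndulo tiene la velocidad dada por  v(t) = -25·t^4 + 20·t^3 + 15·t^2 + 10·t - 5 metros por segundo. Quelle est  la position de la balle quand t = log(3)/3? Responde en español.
Partiendo del snap s(t) = 648·exp(3·t), tomamos 4 integrales. Integrando el snap y usando la condición inicial j(0) = 216, obtenemos j(t) = 216·exp(3·t). La integral de la sacudida, con a(0) = 72, da la aceleración: a(t) = 72·exp(3·t). Tomando ∫a(t)dt y aplicando v(0) = 24, encontramos v(t) = 24·exp(3·t). La integral de la velocidad es la posición. Usando x(0) = 8, obtenemos x(t) = 8·exp(3·t). De la ecuación de la posición x(t) = 8·exp(3·t), sustituimos t = log(3)/3 para obtener x = 24.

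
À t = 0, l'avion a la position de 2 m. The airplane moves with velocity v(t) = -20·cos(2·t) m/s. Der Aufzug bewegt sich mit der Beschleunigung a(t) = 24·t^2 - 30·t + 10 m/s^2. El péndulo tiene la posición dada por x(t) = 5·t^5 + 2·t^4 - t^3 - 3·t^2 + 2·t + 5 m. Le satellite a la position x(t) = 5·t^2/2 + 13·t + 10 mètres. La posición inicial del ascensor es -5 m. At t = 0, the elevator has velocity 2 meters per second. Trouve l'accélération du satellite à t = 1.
Nous devons dériver notre équation de la position x(t) = 5·t^2/2 + 13·t + 10 2 fois. La dérivée de la position donne la vitesse: v(t) = 5·t + 13. En dérivant la vitesse, nous obtenons l'accélération: a(t) = 5. Nous avons l'accélération a(t) = 5. En substituant t = 1: a(1) = 5.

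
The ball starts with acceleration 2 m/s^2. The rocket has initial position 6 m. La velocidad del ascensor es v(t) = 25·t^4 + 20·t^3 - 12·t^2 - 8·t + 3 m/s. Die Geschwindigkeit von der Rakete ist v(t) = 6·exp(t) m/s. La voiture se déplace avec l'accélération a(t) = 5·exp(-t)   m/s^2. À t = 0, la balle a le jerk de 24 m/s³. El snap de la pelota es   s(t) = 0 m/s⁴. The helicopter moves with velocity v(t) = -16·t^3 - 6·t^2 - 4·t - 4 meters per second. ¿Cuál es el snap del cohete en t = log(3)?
Debemos derivar nuestra ecuación de la velocidad v(t) = 6·exp(t) 3 veces. Tomando d/dt de v(t), encontramos a(t) = 6·exp(t). La derivada de la aceleración da la sacudida: j(t) = 6·exp(t). Tomando d/dt de j(t), encontramos s(t) = 6·exp(t). De la ecuación del snap s(t) = 6·exp(t), sustituimos t = log(3) para obtener s = 18.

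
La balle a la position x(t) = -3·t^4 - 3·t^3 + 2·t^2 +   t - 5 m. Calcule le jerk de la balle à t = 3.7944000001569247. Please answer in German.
Ausgehend von der Position x(t) = -3·t^4 - 3·t^3 + 2·t^2 + t - 5, nehmen wir 3 Ableitungen. Die Ableitung von der Position ergibt die Geschwindigkeit: v(t) = -12·t^3 - 9·t^2 + 4·t + 1. Mit d/dt von v(t) finden wir a(t) = -36·t^2 - 18·t + 4. Mit d/dt von a(t) finden wir j(t) = -72·t - 18. Wir haben den Ruck j(t) = -72·t - 18. Durch Einsetzen von t = 3.7944000001569247: j(3.7944000001569247) = -291.196800011299.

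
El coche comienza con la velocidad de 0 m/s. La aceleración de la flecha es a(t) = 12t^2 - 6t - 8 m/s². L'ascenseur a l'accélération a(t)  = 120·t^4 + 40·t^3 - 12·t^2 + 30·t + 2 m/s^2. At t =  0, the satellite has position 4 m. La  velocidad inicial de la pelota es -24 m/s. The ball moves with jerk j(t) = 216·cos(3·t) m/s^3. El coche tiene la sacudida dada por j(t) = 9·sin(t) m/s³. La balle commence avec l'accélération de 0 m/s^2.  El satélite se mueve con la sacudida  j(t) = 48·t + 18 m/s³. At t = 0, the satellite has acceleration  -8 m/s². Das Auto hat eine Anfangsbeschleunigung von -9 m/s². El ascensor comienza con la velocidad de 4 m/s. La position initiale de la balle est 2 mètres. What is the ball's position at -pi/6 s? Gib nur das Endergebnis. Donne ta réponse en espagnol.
La respuesta es 10.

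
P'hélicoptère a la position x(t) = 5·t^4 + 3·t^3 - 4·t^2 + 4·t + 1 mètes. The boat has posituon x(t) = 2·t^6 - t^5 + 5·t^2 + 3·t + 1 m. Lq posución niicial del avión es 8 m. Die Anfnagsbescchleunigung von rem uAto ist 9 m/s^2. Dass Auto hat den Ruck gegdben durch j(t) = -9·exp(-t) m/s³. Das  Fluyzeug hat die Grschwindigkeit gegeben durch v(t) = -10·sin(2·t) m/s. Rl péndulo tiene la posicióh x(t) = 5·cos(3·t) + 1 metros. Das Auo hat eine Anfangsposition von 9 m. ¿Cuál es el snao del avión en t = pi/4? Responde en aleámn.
Um dies zu lösen, müssen wir 3 Ableitungen unserer Gleichung für die Geschwindigkeit v(t) = -10·sin(2·t) nehmen. Die Ableitung von der Geschwindigkeit ergibt die Beschleunigung: a(t) = -20·cos(2·t). Durch Ableiten von der Beschleunigung erhalten wir den Ruck: j(t) = 40·sin(2·t). Mit d/dt von j(t) finden wir s(t) = 80·cos(2·t). Wir haben den Snap s(t) = 80·cos(2·t). Durch Einsetzen von t = pi/4: s(pi/4) = 0.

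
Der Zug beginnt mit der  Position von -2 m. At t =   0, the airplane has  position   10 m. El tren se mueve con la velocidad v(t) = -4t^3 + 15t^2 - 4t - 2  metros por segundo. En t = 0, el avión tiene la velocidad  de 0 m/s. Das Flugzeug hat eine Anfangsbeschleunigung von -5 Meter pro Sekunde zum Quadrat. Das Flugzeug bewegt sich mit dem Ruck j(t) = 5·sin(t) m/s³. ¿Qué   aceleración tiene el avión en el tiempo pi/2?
Necesitamos integrar nuestra ecuación de la sacudida j(t) = 5·sin(t) 1 vez. Integrando la sacudida y usando la condición inicial a(0) = -5, obtenemos a(t) = -5·cos(t). Usando a(t) = -5·cos(t) y sustituyendo t = pi/2, encontramos a = 0.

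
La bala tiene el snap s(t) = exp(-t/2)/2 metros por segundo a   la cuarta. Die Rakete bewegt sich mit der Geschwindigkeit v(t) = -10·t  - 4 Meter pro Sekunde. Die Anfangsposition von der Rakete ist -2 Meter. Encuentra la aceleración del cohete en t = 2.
Debemos derivar nuestra ecuación de la velocidad v(t) = -10·t - 4 1 vez. Tomando d/dt de v(t), encontramos a(t) = -10. Usando a(t) = -10 y sustituyendo t = 2, encontramos a = -10.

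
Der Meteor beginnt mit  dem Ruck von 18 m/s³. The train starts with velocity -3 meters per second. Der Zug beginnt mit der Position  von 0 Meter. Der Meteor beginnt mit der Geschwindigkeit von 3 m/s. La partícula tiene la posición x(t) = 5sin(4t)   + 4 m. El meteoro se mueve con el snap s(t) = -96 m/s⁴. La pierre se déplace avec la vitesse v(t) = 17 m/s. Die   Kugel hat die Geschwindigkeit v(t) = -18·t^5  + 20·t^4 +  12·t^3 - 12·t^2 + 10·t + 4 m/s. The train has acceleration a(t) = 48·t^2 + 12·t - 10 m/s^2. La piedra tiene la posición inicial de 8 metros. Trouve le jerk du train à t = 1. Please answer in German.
Ausgehend von der Beschleunigung a(t) = 48·t^2 + 12·t - 10, nehmen wir 1 Ableitung. Mit d/dt von a(t) finden wir j(t) = 96·t + 12. Mit j(t) = 96·t + 12 und Einsetzen von t = 1, finden wir j = 108.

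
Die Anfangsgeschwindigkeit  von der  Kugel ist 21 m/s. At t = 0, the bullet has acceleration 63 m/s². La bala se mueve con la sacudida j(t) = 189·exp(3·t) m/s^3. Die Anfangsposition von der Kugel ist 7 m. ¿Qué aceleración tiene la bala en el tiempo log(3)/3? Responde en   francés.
En partant du jerk j(t) = 189·exp(3·t), nous prenons 1 intégrale. La primitive du jerk, avec a(0) = 63, donne l'accélération: a(t) = 63·exp(3·t). Nous avons l'accélération a(t) = 63·exp(3·t). En substituant t = log(3)/3: a(log(3)/3) = 189.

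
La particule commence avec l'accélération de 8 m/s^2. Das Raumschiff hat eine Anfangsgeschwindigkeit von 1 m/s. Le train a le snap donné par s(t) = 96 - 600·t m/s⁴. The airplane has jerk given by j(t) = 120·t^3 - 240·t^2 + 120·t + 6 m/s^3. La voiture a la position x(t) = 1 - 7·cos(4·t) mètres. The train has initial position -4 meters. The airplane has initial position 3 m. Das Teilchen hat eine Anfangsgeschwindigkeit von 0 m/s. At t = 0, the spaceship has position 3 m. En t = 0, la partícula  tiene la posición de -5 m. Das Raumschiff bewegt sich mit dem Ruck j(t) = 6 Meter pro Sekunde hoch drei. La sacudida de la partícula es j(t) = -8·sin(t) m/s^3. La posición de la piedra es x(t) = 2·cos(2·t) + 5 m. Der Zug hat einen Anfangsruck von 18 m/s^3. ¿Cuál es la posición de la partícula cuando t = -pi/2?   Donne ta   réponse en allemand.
Wir müssen das Integral unserer Gleichung für den Ruck j(t) = -8·sin(t) 3-mal finden. Mit ∫j(t)dt und Anwendung von a(0) = 8, finden wir a(t) = 8·cos(t). Das Integral von der Beschleunigung, mit v(0) = 0, ergibt die Geschwindigkeit: v(t) = 8·sin(t). Mit ∫v(t)dt und Anwendung von x(0) = -5, finden wir x(t) = 3 - 8·cos(t). Mit x(t) = 3 - 8·cos(t) und Einsetzen von t = -pi/2, finden wir x = 3.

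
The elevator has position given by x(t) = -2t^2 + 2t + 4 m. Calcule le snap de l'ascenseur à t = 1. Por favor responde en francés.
En partant de la position x(t) = -2·t^2 + 2·t + 4, nous prenons 4 dérivées. En prenant d/dt de x(t), nous trouvons v(t) = 2 - 4·t. En dérivant la vitesse, nous obtenons l'accélération: a(t) = -4. En dérivant l'accélération, nous obtenons le jerk: j(t) = 0. En dérivant le jerk, nous obtenons le snap: s(t) = 0. En utilisant s(t) = 0 et en substituant t = 1, nous trouvons s = 0.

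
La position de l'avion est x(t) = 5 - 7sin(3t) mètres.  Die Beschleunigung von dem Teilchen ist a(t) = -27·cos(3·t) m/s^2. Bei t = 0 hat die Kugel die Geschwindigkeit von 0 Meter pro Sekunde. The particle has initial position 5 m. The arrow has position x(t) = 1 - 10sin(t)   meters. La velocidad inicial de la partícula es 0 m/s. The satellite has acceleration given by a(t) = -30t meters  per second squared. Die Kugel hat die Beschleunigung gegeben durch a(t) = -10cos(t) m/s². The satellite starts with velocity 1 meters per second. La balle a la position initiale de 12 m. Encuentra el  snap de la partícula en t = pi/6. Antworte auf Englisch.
Starting from acceleration a(t) = -27·cos(3·t), we take 2 derivatives. The derivative of acceleration gives jerk: j(t) = 81·sin(3·t). The derivative of jerk gives snap: s(t) = 243·cos(3·t). We have snap s(t) = 243·cos(3·t). Substituting t = pi/6: s(pi/6) = 0.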